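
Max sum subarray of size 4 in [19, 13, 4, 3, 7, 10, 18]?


[0:4]: 39
[1:5]: 27
[2:6]: 24
[3:7]: 38

Max: 39 at [0:4]


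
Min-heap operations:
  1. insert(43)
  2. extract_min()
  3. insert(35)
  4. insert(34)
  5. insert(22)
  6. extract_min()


insert(43) -> [43]
extract_min()->43, []
insert(35) -> [35]
insert(34) -> [34, 35]
insert(22) -> [22, 35, 34]
extract_min()->22, [34, 35]

Final heap: [34, 35]


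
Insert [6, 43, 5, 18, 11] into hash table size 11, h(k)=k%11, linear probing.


Insert 6: h=6 -> slot 6
Insert 43: h=10 -> slot 10
Insert 5: h=5 -> slot 5
Insert 18: h=7 -> slot 7
Insert 11: h=0 -> slot 0

Table: [11, None, None, None, None, 5, 6, 18, None, None, 43]


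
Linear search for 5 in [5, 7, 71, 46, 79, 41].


i=0: 5==5 found!

Found at 0, 1 comps


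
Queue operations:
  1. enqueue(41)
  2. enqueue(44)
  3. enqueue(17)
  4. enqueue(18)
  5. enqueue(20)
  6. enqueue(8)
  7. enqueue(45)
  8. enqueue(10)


enqueue(41) -> [41]
enqueue(44) -> [41, 44]
enqueue(17) -> [41, 44, 17]
enqueue(18) -> [41, 44, 17, 18]
enqueue(20) -> [41, 44, 17, 18, 20]
enqueue(8) -> [41, 44, 17, 18, 20, 8]
enqueue(45) -> [41, 44, 17, 18, 20, 8, 45]
enqueue(10) -> [41, 44, 17, 18, 20, 8, 45, 10]

Final queue: [41, 44, 17, 18, 20, 8, 45, 10]


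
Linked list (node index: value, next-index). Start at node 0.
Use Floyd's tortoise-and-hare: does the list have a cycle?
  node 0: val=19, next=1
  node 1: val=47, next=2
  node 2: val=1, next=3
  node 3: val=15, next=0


Floyd's tortoise (slow, +1) and hare (fast, +2):
  init: slow=0, fast=0
  step 1: slow=1, fast=2
  step 2: slow=2, fast=0
  step 3: slow=3, fast=2
  step 4: slow=0, fast=0
  slow == fast at node 0: cycle detected

Cycle: yes


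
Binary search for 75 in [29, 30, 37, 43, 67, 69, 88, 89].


Step 1: lo=0, hi=7, mid=3, val=43
Step 2: lo=4, hi=7, mid=5, val=69
Step 3: lo=6, hi=7, mid=6, val=88

Not found


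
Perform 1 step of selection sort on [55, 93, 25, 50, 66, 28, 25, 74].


Initial: [55, 93, 25, 50, 66, 28, 25, 74]
Step 1: min=25 at 2
  Swap: [25, 93, 55, 50, 66, 28, 25, 74]

After 1 step: [25, 93, 55, 50, 66, 28, 25, 74]


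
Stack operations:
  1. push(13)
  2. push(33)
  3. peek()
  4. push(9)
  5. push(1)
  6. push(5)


push(13) -> [13]
push(33) -> [13, 33]
peek()->33
push(9) -> [13, 33, 9]
push(1) -> [13, 33, 9, 1]
push(5) -> [13, 33, 9, 1, 5]

Final stack: [13, 33, 9, 1, 5]


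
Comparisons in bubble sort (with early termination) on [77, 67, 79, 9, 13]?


Algorithm: bubble sort (with early termination)
Input: [77, 67, 79, 9, 13]
Sorted: [9, 13, 67, 77, 79]

10


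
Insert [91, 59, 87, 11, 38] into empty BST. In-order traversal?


Insert 91: root
Insert 59: L from 91
Insert 87: L from 91 -> R from 59
Insert 11: L from 91 -> L from 59
Insert 38: L from 91 -> L from 59 -> R from 11

In-order: [11, 38, 59, 87, 91]


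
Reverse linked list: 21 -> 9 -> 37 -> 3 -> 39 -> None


Step 1: curr=21, set curr.next=prev(None) | reversed so far: 21
Step 2: curr=9, set curr.next=prev(21) | reversed so far: 9 -> 21
Step 3: curr=37, set curr.next=prev(9) | reversed so far: 37 -> 9 -> 21
Step 4: curr=3, set curr.next=prev(37) | reversed so far: 3 -> 37 -> 9 -> 21
Step 5: curr=39, set curr.next=prev(3) | reversed so far: 39 -> 3 -> 37 -> 9 -> 21

39 -> 3 -> 37 -> 9 -> 21 -> None


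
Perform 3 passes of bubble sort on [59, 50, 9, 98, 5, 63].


Initial: [59, 50, 9, 98, 5, 63]
Pass 1: [50, 9, 59, 5, 63, 98] (4 swaps)
Pass 2: [9, 50, 5, 59, 63, 98] (2 swaps)
Pass 3: [9, 5, 50, 59, 63, 98] (1 swaps)

After 3 passes: [9, 5, 50, 59, 63, 98]


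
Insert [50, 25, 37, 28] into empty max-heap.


Insert 50: [50]
Insert 25: [50, 25]
Insert 37: [50, 25, 37]
Insert 28: [50, 28, 37, 25]

Final heap: [50, 28, 37, 25]


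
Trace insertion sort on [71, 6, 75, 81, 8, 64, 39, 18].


Initial: [71, 6, 75, 81, 8, 64, 39, 18]
Insert 6: [6, 71, 75, 81, 8, 64, 39, 18]
Insert 75: [6, 71, 75, 81, 8, 64, 39, 18]
Insert 81: [6, 71, 75, 81, 8, 64, 39, 18]
Insert 8: [6, 8, 71, 75, 81, 64, 39, 18]
Insert 64: [6, 8, 64, 71, 75, 81, 39, 18]
Insert 39: [6, 8, 39, 64, 71, 75, 81, 18]
Insert 18: [6, 8, 18, 39, 64, 71, 75, 81]

Sorted: [6, 8, 18, 39, 64, 71, 75, 81]


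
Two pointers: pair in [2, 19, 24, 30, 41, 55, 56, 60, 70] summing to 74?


lo=0(2)+hi=8(70)=72
lo=1(19)+hi=8(70)=89
lo=1(19)+hi=7(60)=79
lo=1(19)+hi=6(56)=75
lo=1(19)+hi=5(55)=74

Yes: 19+55=74


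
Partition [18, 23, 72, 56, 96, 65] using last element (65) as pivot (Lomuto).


Pivot: 65
  18 <= 65: advance i (no swap)
  23 <= 65: advance i (no swap)
  56 <= 65: swap -> [18, 23, 56, 72, 96, 65]
Place pivot at 3: [18, 23, 56, 65, 96, 72]

Partitioned: [18, 23, 56, 65, 96, 72]


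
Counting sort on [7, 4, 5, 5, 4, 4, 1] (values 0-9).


Input: [7, 4, 5, 5, 4, 4, 1]
Counts: [0, 1, 0, 0, 3, 2, 0, 1, 0, 0]

Sorted: [1, 4, 4, 4, 5, 5, 7]


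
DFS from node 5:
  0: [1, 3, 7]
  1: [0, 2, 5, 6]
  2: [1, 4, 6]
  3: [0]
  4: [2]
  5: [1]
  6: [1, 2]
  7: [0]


Visit 5, push [1]
Visit 1, push [6, 2, 0]
Visit 0, push [7, 3]
Visit 3, push []
Visit 7, push []
Visit 2, push [6, 4]
Visit 4, push []
Visit 6, push []

DFS order: [5, 1, 0, 3, 7, 2, 4, 6]


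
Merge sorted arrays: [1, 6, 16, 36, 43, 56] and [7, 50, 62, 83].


Take 1 from A
Take 6 from A
Take 7 from B
Take 16 from A
Take 36 from A
Take 43 from A
Take 50 from B
Take 56 from A

Merged: [1, 6, 7, 16, 36, 43, 50, 56, 62, 83]


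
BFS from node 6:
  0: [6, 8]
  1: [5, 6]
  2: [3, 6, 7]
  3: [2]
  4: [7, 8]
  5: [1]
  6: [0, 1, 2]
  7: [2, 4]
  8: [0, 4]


Visit 6, enqueue [0, 1, 2]
Visit 0, enqueue [8]
Visit 1, enqueue [5]
Visit 2, enqueue [3, 7]
Visit 8, enqueue [4]
Visit 5, enqueue []
Visit 3, enqueue []
Visit 7, enqueue []
Visit 4, enqueue []

BFS order: [6, 0, 1, 2, 8, 5, 3, 7, 4]


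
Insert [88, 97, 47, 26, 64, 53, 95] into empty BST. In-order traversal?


Insert 88: root
Insert 97: R from 88
Insert 47: L from 88
Insert 26: L from 88 -> L from 47
Insert 64: L from 88 -> R from 47
Insert 53: L from 88 -> R from 47 -> L from 64
Insert 95: R from 88 -> L from 97

In-order: [26, 47, 53, 64, 88, 95, 97]


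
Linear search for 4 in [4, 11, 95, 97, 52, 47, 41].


i=0: 4==4 found!

Found at 0, 1 comps


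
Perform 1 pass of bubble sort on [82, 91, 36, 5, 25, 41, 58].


Initial: [82, 91, 36, 5, 25, 41, 58]
Pass 1: [82, 36, 5, 25, 41, 58, 91] (5 swaps)

After 1 pass: [82, 36, 5, 25, 41, 58, 91]


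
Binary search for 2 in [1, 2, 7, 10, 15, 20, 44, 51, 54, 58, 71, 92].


Step 1: lo=0, hi=11, mid=5, val=20
Step 2: lo=0, hi=4, mid=2, val=7
Step 3: lo=0, hi=1, mid=0, val=1
Step 4: lo=1, hi=1, mid=1, val=2

Found at index 1


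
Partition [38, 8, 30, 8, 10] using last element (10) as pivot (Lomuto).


Pivot: 10
  8 <= 10: swap -> [8, 38, 30, 8, 10]
  8 <= 10: swap -> [8, 8, 30, 38, 10]
Place pivot at 2: [8, 8, 10, 38, 30]

Partitioned: [8, 8, 10, 38, 30]


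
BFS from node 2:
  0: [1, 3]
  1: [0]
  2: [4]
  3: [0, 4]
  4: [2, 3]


Visit 2, enqueue [4]
Visit 4, enqueue [3]
Visit 3, enqueue [0]
Visit 0, enqueue [1]
Visit 1, enqueue []

BFS order: [2, 4, 3, 0, 1]


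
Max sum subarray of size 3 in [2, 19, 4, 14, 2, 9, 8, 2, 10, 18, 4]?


[0:3]: 25
[1:4]: 37
[2:5]: 20
[3:6]: 25
[4:7]: 19
[5:8]: 19
[6:9]: 20
[7:10]: 30
[8:11]: 32

Max: 37 at [1:4]


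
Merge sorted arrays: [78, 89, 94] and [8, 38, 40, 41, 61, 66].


Take 8 from B
Take 38 from B
Take 40 from B
Take 41 from B
Take 61 from B
Take 66 from B

Merged: [8, 38, 40, 41, 61, 66, 78, 89, 94]


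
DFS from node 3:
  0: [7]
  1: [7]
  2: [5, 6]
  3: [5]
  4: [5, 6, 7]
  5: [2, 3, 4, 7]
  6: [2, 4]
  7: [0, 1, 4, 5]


Visit 3, push [5]
Visit 5, push [7, 4, 2]
Visit 2, push [6]
Visit 6, push [4]
Visit 4, push [7]
Visit 7, push [1, 0]
Visit 0, push []
Visit 1, push []

DFS order: [3, 5, 2, 6, 4, 7, 0, 1]


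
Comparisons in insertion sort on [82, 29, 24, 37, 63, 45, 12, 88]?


Algorithm: insertion sort
Input: [82, 29, 24, 37, 63, 45, 12, 88]
Sorted: [12, 24, 29, 37, 45, 63, 82, 88]

17


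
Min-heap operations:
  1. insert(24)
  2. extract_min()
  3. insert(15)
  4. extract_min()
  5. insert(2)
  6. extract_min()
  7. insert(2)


insert(24) -> [24]
extract_min()->24, []
insert(15) -> [15]
extract_min()->15, []
insert(2) -> [2]
extract_min()->2, []
insert(2) -> [2]

Final heap: [2]


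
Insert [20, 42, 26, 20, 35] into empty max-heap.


Insert 20: [20]
Insert 42: [42, 20]
Insert 26: [42, 20, 26]
Insert 20: [42, 20, 26, 20]
Insert 35: [42, 35, 26, 20, 20]

Final heap: [42, 35, 26, 20, 20]


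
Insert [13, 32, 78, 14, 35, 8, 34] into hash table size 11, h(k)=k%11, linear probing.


Insert 13: h=2 -> slot 2
Insert 32: h=10 -> slot 10
Insert 78: h=1 -> slot 1
Insert 14: h=3 -> slot 3
Insert 35: h=2, 2 probes -> slot 4
Insert 8: h=8 -> slot 8
Insert 34: h=1, 4 probes -> slot 5

Table: [None, 78, 13, 14, 35, 34, None, None, 8, None, 32]


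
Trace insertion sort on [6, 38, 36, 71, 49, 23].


Initial: [6, 38, 36, 71, 49, 23]
Insert 38: [6, 38, 36, 71, 49, 23]
Insert 36: [6, 36, 38, 71, 49, 23]
Insert 71: [6, 36, 38, 71, 49, 23]
Insert 49: [6, 36, 38, 49, 71, 23]
Insert 23: [6, 23, 36, 38, 49, 71]

Sorted: [6, 23, 36, 38, 49, 71]


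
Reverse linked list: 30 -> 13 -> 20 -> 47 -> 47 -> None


Step 1: curr=30, set curr.next=prev(None) | reversed so far: 30
Step 2: curr=13, set curr.next=prev(30) | reversed so far: 13 -> 30
Step 3: curr=20, set curr.next=prev(13) | reversed so far: 20 -> 13 -> 30
Step 4: curr=47, set curr.next=prev(20) | reversed so far: 47 -> 20 -> 13 -> 30
Step 5: curr=47, set curr.next=prev(47) | reversed so far: 47 -> 47 -> 20 -> 13 -> 30

47 -> 47 -> 20 -> 13 -> 30 -> None


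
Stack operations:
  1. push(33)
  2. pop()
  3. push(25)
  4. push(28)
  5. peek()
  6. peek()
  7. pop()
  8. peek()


push(33) -> [33]
pop()->33, []
push(25) -> [25]
push(28) -> [25, 28]
peek()->28
peek()->28
pop()->28, [25]
peek()->25

Final stack: [25]


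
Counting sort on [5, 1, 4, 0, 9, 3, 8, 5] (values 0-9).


Input: [5, 1, 4, 0, 9, 3, 8, 5]
Counts: [1, 1, 0, 1, 1, 2, 0, 0, 1, 1]

Sorted: [0, 1, 3, 4, 5, 5, 8, 9]


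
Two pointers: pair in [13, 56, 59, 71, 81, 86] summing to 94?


lo=0(13)+hi=5(86)=99
lo=0(13)+hi=4(81)=94

Yes: 13+81=94


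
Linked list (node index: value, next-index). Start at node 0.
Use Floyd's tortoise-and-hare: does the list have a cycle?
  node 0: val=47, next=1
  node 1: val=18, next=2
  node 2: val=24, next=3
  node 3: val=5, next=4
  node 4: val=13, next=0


Floyd's tortoise (slow, +1) and hare (fast, +2):
  init: slow=0, fast=0
  step 1: slow=1, fast=2
  step 2: slow=2, fast=4
  step 3: slow=3, fast=1
  step 4: slow=4, fast=3
  step 5: slow=0, fast=0
  slow == fast at node 0: cycle detected

Cycle: yes


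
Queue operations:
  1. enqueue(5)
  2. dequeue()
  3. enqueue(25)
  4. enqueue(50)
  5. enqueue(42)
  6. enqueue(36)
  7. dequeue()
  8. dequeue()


enqueue(5) -> [5]
dequeue()->5, []
enqueue(25) -> [25]
enqueue(50) -> [25, 50]
enqueue(42) -> [25, 50, 42]
enqueue(36) -> [25, 50, 42, 36]
dequeue()->25, [50, 42, 36]
dequeue()->50, [42, 36]

Final queue: [42, 36]


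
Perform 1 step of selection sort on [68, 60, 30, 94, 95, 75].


Initial: [68, 60, 30, 94, 95, 75]
Step 1: min=30 at 2
  Swap: [30, 60, 68, 94, 95, 75]

After 1 step: [30, 60, 68, 94, 95, 75]


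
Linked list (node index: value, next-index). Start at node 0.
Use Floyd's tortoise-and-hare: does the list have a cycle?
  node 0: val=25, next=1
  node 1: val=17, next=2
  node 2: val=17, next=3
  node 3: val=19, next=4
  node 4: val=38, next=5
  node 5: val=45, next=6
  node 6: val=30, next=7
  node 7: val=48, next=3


Floyd's tortoise (slow, +1) and hare (fast, +2):
  init: slow=0, fast=0
  step 1: slow=1, fast=2
  step 2: slow=2, fast=4
  step 3: slow=3, fast=6
  step 4: slow=4, fast=3
  step 5: slow=5, fast=5
  slow == fast at node 5: cycle detected

Cycle: yes


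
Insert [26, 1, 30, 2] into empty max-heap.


Insert 26: [26]
Insert 1: [26, 1]
Insert 30: [30, 1, 26]
Insert 2: [30, 2, 26, 1]

Final heap: [30, 2, 26, 1]


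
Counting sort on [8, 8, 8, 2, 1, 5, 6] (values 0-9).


Input: [8, 8, 8, 2, 1, 5, 6]
Counts: [0, 1, 1, 0, 0, 1, 1, 0, 3, 0]

Sorted: [1, 2, 5, 6, 8, 8, 8]


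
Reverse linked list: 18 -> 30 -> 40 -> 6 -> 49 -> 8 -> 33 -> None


Step 1: curr=18, set curr.next=prev(None) | reversed so far: 18
Step 2: curr=30, set curr.next=prev(18) | reversed so far: 30 -> 18
Step 3: curr=40, set curr.next=prev(30) | reversed so far: 40 -> 30 -> 18
Step 4: curr=6, set curr.next=prev(40) | reversed so far: 6 -> 40 -> 30 -> 18
Step 5: curr=49, set curr.next=prev(6) | reversed so far: 49 -> 6 -> 40 -> 30 -> 18
Step 6: curr=8, set curr.next=prev(49) | reversed so far: 8 -> 49 -> 6 -> 40 -> 30 -> 18
Step 7: curr=33, set curr.next=prev(8) | reversed so far: 33 -> 8 -> 49 -> 6 -> 40 -> 30 -> 18

33 -> 8 -> 49 -> 6 -> 40 -> 30 -> 18 -> None


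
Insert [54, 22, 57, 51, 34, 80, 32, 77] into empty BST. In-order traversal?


Insert 54: root
Insert 22: L from 54
Insert 57: R from 54
Insert 51: L from 54 -> R from 22
Insert 34: L from 54 -> R from 22 -> L from 51
Insert 80: R from 54 -> R from 57
Insert 32: L from 54 -> R from 22 -> L from 51 -> L from 34
Insert 77: R from 54 -> R from 57 -> L from 80

In-order: [22, 32, 34, 51, 54, 57, 77, 80]


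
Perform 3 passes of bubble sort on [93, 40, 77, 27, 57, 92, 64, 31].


Initial: [93, 40, 77, 27, 57, 92, 64, 31]
Pass 1: [40, 77, 27, 57, 92, 64, 31, 93] (7 swaps)
Pass 2: [40, 27, 57, 77, 64, 31, 92, 93] (4 swaps)
Pass 3: [27, 40, 57, 64, 31, 77, 92, 93] (3 swaps)

After 3 passes: [27, 40, 57, 64, 31, 77, 92, 93]


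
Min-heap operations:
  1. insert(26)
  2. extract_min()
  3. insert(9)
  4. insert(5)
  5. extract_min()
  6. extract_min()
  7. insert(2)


insert(26) -> [26]
extract_min()->26, []
insert(9) -> [9]
insert(5) -> [5, 9]
extract_min()->5, [9]
extract_min()->9, []
insert(2) -> [2]

Final heap: [2]


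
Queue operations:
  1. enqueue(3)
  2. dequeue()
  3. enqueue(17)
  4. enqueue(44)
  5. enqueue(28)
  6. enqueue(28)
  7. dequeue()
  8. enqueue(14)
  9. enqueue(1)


enqueue(3) -> [3]
dequeue()->3, []
enqueue(17) -> [17]
enqueue(44) -> [17, 44]
enqueue(28) -> [17, 44, 28]
enqueue(28) -> [17, 44, 28, 28]
dequeue()->17, [44, 28, 28]
enqueue(14) -> [44, 28, 28, 14]
enqueue(1) -> [44, 28, 28, 14, 1]

Final queue: [44, 28, 28, 14, 1]


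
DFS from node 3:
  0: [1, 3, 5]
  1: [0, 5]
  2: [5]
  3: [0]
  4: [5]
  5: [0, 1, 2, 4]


Visit 3, push [0]
Visit 0, push [5, 1]
Visit 1, push [5]
Visit 5, push [4, 2]
Visit 2, push []
Visit 4, push []

DFS order: [3, 0, 1, 5, 2, 4]


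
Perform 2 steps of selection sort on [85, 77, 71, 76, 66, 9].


Initial: [85, 77, 71, 76, 66, 9]
Step 1: min=9 at 5
  Swap: [9, 77, 71, 76, 66, 85]
Step 2: min=66 at 4
  Swap: [9, 66, 71, 76, 77, 85]

After 2 steps: [9, 66, 71, 76, 77, 85]


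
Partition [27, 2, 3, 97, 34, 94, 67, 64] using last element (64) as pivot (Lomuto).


Pivot: 64
  27 <= 64: advance i (no swap)
  2 <= 64: advance i (no swap)
  3 <= 64: advance i (no swap)
  34 <= 64: swap -> [27, 2, 3, 34, 97, 94, 67, 64]
Place pivot at 4: [27, 2, 3, 34, 64, 94, 67, 97]

Partitioned: [27, 2, 3, 34, 64, 94, 67, 97]


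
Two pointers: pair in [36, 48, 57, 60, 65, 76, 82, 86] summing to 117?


lo=0(36)+hi=7(86)=122
lo=0(36)+hi=6(82)=118
lo=0(36)+hi=5(76)=112
lo=1(48)+hi=5(76)=124
lo=1(48)+hi=4(65)=113
lo=2(57)+hi=4(65)=122
lo=2(57)+hi=3(60)=117

Yes: 57+60=117


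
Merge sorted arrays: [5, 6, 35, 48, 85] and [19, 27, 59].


Take 5 from A
Take 6 from A
Take 19 from B
Take 27 from B
Take 35 from A
Take 48 from A
Take 59 from B

Merged: [5, 6, 19, 27, 35, 48, 59, 85]


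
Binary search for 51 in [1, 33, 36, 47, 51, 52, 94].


Step 1: lo=0, hi=6, mid=3, val=47
Step 2: lo=4, hi=6, mid=5, val=52
Step 3: lo=4, hi=4, mid=4, val=51

Found at index 4


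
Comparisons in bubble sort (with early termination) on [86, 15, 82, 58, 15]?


Algorithm: bubble sort (with early termination)
Input: [86, 15, 82, 58, 15]
Sorted: [15, 15, 58, 82, 86]

10


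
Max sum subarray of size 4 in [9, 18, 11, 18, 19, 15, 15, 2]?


[0:4]: 56
[1:5]: 66
[2:6]: 63
[3:7]: 67
[4:8]: 51

Max: 67 at [3:7]


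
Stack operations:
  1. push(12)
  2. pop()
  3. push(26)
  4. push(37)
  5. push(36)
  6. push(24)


push(12) -> [12]
pop()->12, []
push(26) -> [26]
push(37) -> [26, 37]
push(36) -> [26, 37, 36]
push(24) -> [26, 37, 36, 24]

Final stack: [26, 37, 36, 24]


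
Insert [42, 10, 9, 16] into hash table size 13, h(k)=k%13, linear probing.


Insert 42: h=3 -> slot 3
Insert 10: h=10 -> slot 10
Insert 9: h=9 -> slot 9
Insert 16: h=3, 1 probes -> slot 4

Table: [None, None, None, 42, 16, None, None, None, None, 9, 10, None, None]


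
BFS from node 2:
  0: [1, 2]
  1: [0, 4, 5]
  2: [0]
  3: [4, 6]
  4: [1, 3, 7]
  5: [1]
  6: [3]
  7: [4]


Visit 2, enqueue [0]
Visit 0, enqueue [1]
Visit 1, enqueue [4, 5]
Visit 4, enqueue [3, 7]
Visit 5, enqueue []
Visit 3, enqueue [6]
Visit 7, enqueue []
Visit 6, enqueue []

BFS order: [2, 0, 1, 4, 5, 3, 7, 6]


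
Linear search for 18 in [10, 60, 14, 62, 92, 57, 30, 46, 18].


i=0: 10!=18
i=1: 60!=18
i=2: 14!=18
i=3: 62!=18
i=4: 92!=18
i=5: 57!=18
i=6: 30!=18
i=7: 46!=18
i=8: 18==18 found!

Found at 8, 9 comps


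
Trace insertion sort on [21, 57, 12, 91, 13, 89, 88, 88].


Initial: [21, 57, 12, 91, 13, 89, 88, 88]
Insert 57: [21, 57, 12, 91, 13, 89, 88, 88]
Insert 12: [12, 21, 57, 91, 13, 89, 88, 88]
Insert 91: [12, 21, 57, 91, 13, 89, 88, 88]
Insert 13: [12, 13, 21, 57, 91, 89, 88, 88]
Insert 89: [12, 13, 21, 57, 89, 91, 88, 88]
Insert 88: [12, 13, 21, 57, 88, 89, 91, 88]
Insert 88: [12, 13, 21, 57, 88, 88, 89, 91]

Sorted: [12, 13, 21, 57, 88, 88, 89, 91]


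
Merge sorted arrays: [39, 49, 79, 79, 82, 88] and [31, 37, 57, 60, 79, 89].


Take 31 from B
Take 37 from B
Take 39 from A
Take 49 from A
Take 57 from B
Take 60 from B
Take 79 from A
Take 79 from A
Take 79 from B
Take 82 from A
Take 88 from A

Merged: [31, 37, 39, 49, 57, 60, 79, 79, 79, 82, 88, 89]


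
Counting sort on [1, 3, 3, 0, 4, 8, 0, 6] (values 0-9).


Input: [1, 3, 3, 0, 4, 8, 0, 6]
Counts: [2, 1, 0, 2, 1, 0, 1, 0, 1, 0]

Sorted: [0, 0, 1, 3, 3, 4, 6, 8]


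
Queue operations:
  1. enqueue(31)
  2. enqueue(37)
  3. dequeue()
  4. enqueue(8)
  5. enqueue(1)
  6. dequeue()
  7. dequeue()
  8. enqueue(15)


enqueue(31) -> [31]
enqueue(37) -> [31, 37]
dequeue()->31, [37]
enqueue(8) -> [37, 8]
enqueue(1) -> [37, 8, 1]
dequeue()->37, [8, 1]
dequeue()->8, [1]
enqueue(15) -> [1, 15]

Final queue: [1, 15]


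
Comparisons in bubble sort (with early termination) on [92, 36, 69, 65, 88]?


Algorithm: bubble sort (with early termination)
Input: [92, 36, 69, 65, 88]
Sorted: [36, 65, 69, 88, 92]

9


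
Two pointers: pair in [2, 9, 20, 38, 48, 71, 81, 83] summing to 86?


lo=0(2)+hi=7(83)=85
lo=1(9)+hi=7(83)=92
lo=1(9)+hi=6(81)=90
lo=1(9)+hi=5(71)=80
lo=2(20)+hi=5(71)=91
lo=2(20)+hi=4(48)=68
lo=3(38)+hi=4(48)=86

Yes: 38+48=86


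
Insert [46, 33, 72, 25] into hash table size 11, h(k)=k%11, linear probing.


Insert 46: h=2 -> slot 2
Insert 33: h=0 -> slot 0
Insert 72: h=6 -> slot 6
Insert 25: h=3 -> slot 3

Table: [33, None, 46, 25, None, None, 72, None, None, None, None]


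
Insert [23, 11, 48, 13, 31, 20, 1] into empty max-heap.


Insert 23: [23]
Insert 11: [23, 11]
Insert 48: [48, 11, 23]
Insert 13: [48, 13, 23, 11]
Insert 31: [48, 31, 23, 11, 13]
Insert 20: [48, 31, 23, 11, 13, 20]
Insert 1: [48, 31, 23, 11, 13, 20, 1]

Final heap: [48, 31, 23, 11, 13, 20, 1]


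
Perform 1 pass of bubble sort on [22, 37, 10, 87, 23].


Initial: [22, 37, 10, 87, 23]
Pass 1: [22, 10, 37, 23, 87] (2 swaps)

After 1 pass: [22, 10, 37, 23, 87]


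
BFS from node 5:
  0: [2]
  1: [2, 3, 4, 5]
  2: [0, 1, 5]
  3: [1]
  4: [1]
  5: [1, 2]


Visit 5, enqueue [1, 2]
Visit 1, enqueue [3, 4]
Visit 2, enqueue [0]
Visit 3, enqueue []
Visit 4, enqueue []
Visit 0, enqueue []

BFS order: [5, 1, 2, 3, 4, 0]


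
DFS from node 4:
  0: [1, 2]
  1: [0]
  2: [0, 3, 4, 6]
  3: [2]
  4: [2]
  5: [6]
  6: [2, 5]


Visit 4, push [2]
Visit 2, push [6, 3, 0]
Visit 0, push [1]
Visit 1, push []
Visit 3, push []
Visit 6, push [5]
Visit 5, push []

DFS order: [4, 2, 0, 1, 3, 6, 5]


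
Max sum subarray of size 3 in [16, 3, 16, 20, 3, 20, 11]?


[0:3]: 35
[1:4]: 39
[2:5]: 39
[3:6]: 43
[4:7]: 34

Max: 43 at [3:6]


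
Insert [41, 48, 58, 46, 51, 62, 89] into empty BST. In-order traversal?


Insert 41: root
Insert 48: R from 41
Insert 58: R from 41 -> R from 48
Insert 46: R from 41 -> L from 48
Insert 51: R from 41 -> R from 48 -> L from 58
Insert 62: R from 41 -> R from 48 -> R from 58
Insert 89: R from 41 -> R from 48 -> R from 58 -> R from 62

In-order: [41, 46, 48, 51, 58, 62, 89]


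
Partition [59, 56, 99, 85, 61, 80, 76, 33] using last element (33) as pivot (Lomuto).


Pivot: 33
Place pivot at 0: [33, 56, 99, 85, 61, 80, 76, 59]

Partitioned: [33, 56, 99, 85, 61, 80, 76, 59]


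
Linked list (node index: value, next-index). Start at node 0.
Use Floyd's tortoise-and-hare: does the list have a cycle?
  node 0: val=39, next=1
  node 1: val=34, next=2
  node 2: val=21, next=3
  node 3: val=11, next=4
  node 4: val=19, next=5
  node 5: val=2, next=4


Floyd's tortoise (slow, +1) and hare (fast, +2):
  init: slow=0, fast=0
  step 1: slow=1, fast=2
  step 2: slow=2, fast=4
  step 3: slow=3, fast=4
  step 4: slow=4, fast=4
  slow == fast at node 4: cycle detected

Cycle: yes


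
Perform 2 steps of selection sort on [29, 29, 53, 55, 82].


Initial: [29, 29, 53, 55, 82]
Step 1: min=29 at 0
  Swap: [29, 29, 53, 55, 82]
Step 2: min=29 at 1
  Swap: [29, 29, 53, 55, 82]

After 2 steps: [29, 29, 53, 55, 82]


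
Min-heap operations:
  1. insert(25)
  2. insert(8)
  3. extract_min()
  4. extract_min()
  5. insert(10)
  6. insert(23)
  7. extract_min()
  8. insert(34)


insert(25) -> [25]
insert(8) -> [8, 25]
extract_min()->8, [25]
extract_min()->25, []
insert(10) -> [10]
insert(23) -> [10, 23]
extract_min()->10, [23]
insert(34) -> [23, 34]

Final heap: [23, 34]


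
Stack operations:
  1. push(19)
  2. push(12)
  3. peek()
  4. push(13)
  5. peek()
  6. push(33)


push(19) -> [19]
push(12) -> [19, 12]
peek()->12
push(13) -> [19, 12, 13]
peek()->13
push(33) -> [19, 12, 13, 33]

Final stack: [19, 12, 13, 33]


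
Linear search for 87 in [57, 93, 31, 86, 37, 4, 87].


i=0: 57!=87
i=1: 93!=87
i=2: 31!=87
i=3: 86!=87
i=4: 37!=87
i=5: 4!=87
i=6: 87==87 found!

Found at 6, 7 comps


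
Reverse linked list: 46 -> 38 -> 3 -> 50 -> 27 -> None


Step 1: curr=46, set curr.next=prev(None) | reversed so far: 46
Step 2: curr=38, set curr.next=prev(46) | reversed so far: 38 -> 46
Step 3: curr=3, set curr.next=prev(38) | reversed so far: 3 -> 38 -> 46
Step 4: curr=50, set curr.next=prev(3) | reversed so far: 50 -> 3 -> 38 -> 46
Step 5: curr=27, set curr.next=prev(50) | reversed so far: 27 -> 50 -> 3 -> 38 -> 46

27 -> 50 -> 3 -> 38 -> 46 -> None


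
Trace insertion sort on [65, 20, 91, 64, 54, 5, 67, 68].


Initial: [65, 20, 91, 64, 54, 5, 67, 68]
Insert 20: [20, 65, 91, 64, 54, 5, 67, 68]
Insert 91: [20, 65, 91, 64, 54, 5, 67, 68]
Insert 64: [20, 64, 65, 91, 54, 5, 67, 68]
Insert 54: [20, 54, 64, 65, 91, 5, 67, 68]
Insert 5: [5, 20, 54, 64, 65, 91, 67, 68]
Insert 67: [5, 20, 54, 64, 65, 67, 91, 68]
Insert 68: [5, 20, 54, 64, 65, 67, 68, 91]

Sorted: [5, 20, 54, 64, 65, 67, 68, 91]


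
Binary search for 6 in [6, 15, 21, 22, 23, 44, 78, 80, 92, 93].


Step 1: lo=0, hi=9, mid=4, val=23
Step 2: lo=0, hi=3, mid=1, val=15
Step 3: lo=0, hi=0, mid=0, val=6

Found at index 0


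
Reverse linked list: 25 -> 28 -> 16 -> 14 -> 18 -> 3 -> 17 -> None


Step 1: curr=25, set curr.next=prev(None) | reversed so far: 25
Step 2: curr=28, set curr.next=prev(25) | reversed so far: 28 -> 25
Step 3: curr=16, set curr.next=prev(28) | reversed so far: 16 -> 28 -> 25
Step 4: curr=14, set curr.next=prev(16) | reversed so far: 14 -> 16 -> 28 -> 25
Step 5: curr=18, set curr.next=prev(14) | reversed so far: 18 -> 14 -> 16 -> 28 -> 25
Step 6: curr=3, set curr.next=prev(18) | reversed so far: 3 -> 18 -> 14 -> 16 -> 28 -> 25
Step 7: curr=17, set curr.next=prev(3) | reversed so far: 17 -> 3 -> 18 -> 14 -> 16 -> 28 -> 25

17 -> 3 -> 18 -> 14 -> 16 -> 28 -> 25 -> None


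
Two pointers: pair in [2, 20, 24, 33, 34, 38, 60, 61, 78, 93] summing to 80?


lo=0(2)+hi=9(93)=95
lo=0(2)+hi=8(78)=80

Yes: 2+78=80


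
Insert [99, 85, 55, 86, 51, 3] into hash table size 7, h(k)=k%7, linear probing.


Insert 99: h=1 -> slot 1
Insert 85: h=1, 1 probes -> slot 2
Insert 55: h=6 -> slot 6
Insert 86: h=2, 1 probes -> slot 3
Insert 51: h=2, 2 probes -> slot 4
Insert 3: h=3, 2 probes -> slot 5

Table: [None, 99, 85, 86, 51, 3, 55]


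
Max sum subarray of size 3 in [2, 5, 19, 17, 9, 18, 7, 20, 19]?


[0:3]: 26
[1:4]: 41
[2:5]: 45
[3:6]: 44
[4:7]: 34
[5:8]: 45
[6:9]: 46

Max: 46 at [6:9]


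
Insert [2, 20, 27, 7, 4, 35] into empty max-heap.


Insert 2: [2]
Insert 20: [20, 2]
Insert 27: [27, 2, 20]
Insert 7: [27, 7, 20, 2]
Insert 4: [27, 7, 20, 2, 4]
Insert 35: [35, 7, 27, 2, 4, 20]

Final heap: [35, 7, 27, 2, 4, 20]


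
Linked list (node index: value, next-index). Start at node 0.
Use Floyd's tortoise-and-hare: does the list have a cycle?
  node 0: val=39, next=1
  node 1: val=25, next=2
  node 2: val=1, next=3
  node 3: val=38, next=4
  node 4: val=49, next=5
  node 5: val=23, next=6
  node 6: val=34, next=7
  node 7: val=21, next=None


Floyd's tortoise (slow, +1) and hare (fast, +2):
  init: slow=0, fast=0
  step 1: slow=1, fast=2
  step 2: slow=2, fast=4
  step 3: slow=3, fast=6
  step 4: fast 6->7->None, no cycle

Cycle: no


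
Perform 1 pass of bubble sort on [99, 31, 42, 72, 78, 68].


Initial: [99, 31, 42, 72, 78, 68]
Pass 1: [31, 42, 72, 78, 68, 99] (5 swaps)

After 1 pass: [31, 42, 72, 78, 68, 99]


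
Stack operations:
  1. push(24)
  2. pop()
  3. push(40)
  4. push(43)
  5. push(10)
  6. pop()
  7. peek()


push(24) -> [24]
pop()->24, []
push(40) -> [40]
push(43) -> [40, 43]
push(10) -> [40, 43, 10]
pop()->10, [40, 43]
peek()->43

Final stack: [40, 43]


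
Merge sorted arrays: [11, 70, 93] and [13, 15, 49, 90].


Take 11 from A
Take 13 from B
Take 15 from B
Take 49 from B
Take 70 from A
Take 90 from B

Merged: [11, 13, 15, 49, 70, 90, 93]


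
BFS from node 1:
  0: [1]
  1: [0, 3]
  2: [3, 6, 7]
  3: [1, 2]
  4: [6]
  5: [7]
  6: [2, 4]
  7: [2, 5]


Visit 1, enqueue [0, 3]
Visit 0, enqueue []
Visit 3, enqueue [2]
Visit 2, enqueue [6, 7]
Visit 6, enqueue [4]
Visit 7, enqueue [5]
Visit 4, enqueue []
Visit 5, enqueue []

BFS order: [1, 0, 3, 2, 6, 7, 4, 5]


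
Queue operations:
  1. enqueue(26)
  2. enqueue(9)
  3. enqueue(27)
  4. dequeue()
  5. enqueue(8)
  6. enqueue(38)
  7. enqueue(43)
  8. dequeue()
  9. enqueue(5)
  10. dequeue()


enqueue(26) -> [26]
enqueue(9) -> [26, 9]
enqueue(27) -> [26, 9, 27]
dequeue()->26, [9, 27]
enqueue(8) -> [9, 27, 8]
enqueue(38) -> [9, 27, 8, 38]
enqueue(43) -> [9, 27, 8, 38, 43]
dequeue()->9, [27, 8, 38, 43]
enqueue(5) -> [27, 8, 38, 43, 5]
dequeue()->27, [8, 38, 43, 5]

Final queue: [8, 38, 43, 5]


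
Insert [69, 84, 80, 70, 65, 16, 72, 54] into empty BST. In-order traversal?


Insert 69: root
Insert 84: R from 69
Insert 80: R from 69 -> L from 84
Insert 70: R from 69 -> L from 84 -> L from 80
Insert 65: L from 69
Insert 16: L from 69 -> L from 65
Insert 72: R from 69 -> L from 84 -> L from 80 -> R from 70
Insert 54: L from 69 -> L from 65 -> R from 16

In-order: [16, 54, 65, 69, 70, 72, 80, 84]


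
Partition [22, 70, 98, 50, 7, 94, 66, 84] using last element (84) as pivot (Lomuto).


Pivot: 84
  22 <= 84: advance i (no swap)
  70 <= 84: advance i (no swap)
  50 <= 84: swap -> [22, 70, 50, 98, 7, 94, 66, 84]
  7 <= 84: swap -> [22, 70, 50, 7, 98, 94, 66, 84]
  66 <= 84: swap -> [22, 70, 50, 7, 66, 94, 98, 84]
Place pivot at 5: [22, 70, 50, 7, 66, 84, 98, 94]

Partitioned: [22, 70, 50, 7, 66, 84, 98, 94]


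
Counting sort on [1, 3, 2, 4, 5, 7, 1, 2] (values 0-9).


Input: [1, 3, 2, 4, 5, 7, 1, 2]
Counts: [0, 2, 2, 1, 1, 1, 0, 1, 0, 0]

Sorted: [1, 1, 2, 2, 3, 4, 5, 7]


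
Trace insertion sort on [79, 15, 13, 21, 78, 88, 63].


Initial: [79, 15, 13, 21, 78, 88, 63]
Insert 15: [15, 79, 13, 21, 78, 88, 63]
Insert 13: [13, 15, 79, 21, 78, 88, 63]
Insert 21: [13, 15, 21, 79, 78, 88, 63]
Insert 78: [13, 15, 21, 78, 79, 88, 63]
Insert 88: [13, 15, 21, 78, 79, 88, 63]
Insert 63: [13, 15, 21, 63, 78, 79, 88]

Sorted: [13, 15, 21, 63, 78, 79, 88]


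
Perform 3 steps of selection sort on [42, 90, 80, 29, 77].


Initial: [42, 90, 80, 29, 77]
Step 1: min=29 at 3
  Swap: [29, 90, 80, 42, 77]
Step 2: min=42 at 3
  Swap: [29, 42, 80, 90, 77]
Step 3: min=77 at 4
  Swap: [29, 42, 77, 90, 80]

After 3 steps: [29, 42, 77, 90, 80]


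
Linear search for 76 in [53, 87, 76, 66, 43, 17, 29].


i=0: 53!=76
i=1: 87!=76
i=2: 76==76 found!

Found at 2, 3 comps


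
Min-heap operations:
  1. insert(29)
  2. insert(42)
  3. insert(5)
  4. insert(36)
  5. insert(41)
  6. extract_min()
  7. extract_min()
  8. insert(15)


insert(29) -> [29]
insert(42) -> [29, 42]
insert(5) -> [5, 42, 29]
insert(36) -> [5, 36, 29, 42]
insert(41) -> [5, 36, 29, 42, 41]
extract_min()->5, [29, 36, 41, 42]
extract_min()->29, [36, 42, 41]
insert(15) -> [15, 36, 41, 42]

Final heap: [15, 36, 41, 42]


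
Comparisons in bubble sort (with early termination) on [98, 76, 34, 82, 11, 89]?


Algorithm: bubble sort (with early termination)
Input: [98, 76, 34, 82, 11, 89]
Sorted: [11, 34, 76, 82, 89, 98]

15


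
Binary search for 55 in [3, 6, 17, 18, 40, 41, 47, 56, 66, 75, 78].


Step 1: lo=0, hi=10, mid=5, val=41
Step 2: lo=6, hi=10, mid=8, val=66
Step 3: lo=6, hi=7, mid=6, val=47
Step 4: lo=7, hi=7, mid=7, val=56

Not found


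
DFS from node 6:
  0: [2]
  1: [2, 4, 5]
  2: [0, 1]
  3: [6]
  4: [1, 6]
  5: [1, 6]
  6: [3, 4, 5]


Visit 6, push [5, 4, 3]
Visit 3, push []
Visit 4, push [1]
Visit 1, push [5, 2]
Visit 2, push [0]
Visit 0, push []
Visit 5, push []

DFS order: [6, 3, 4, 1, 2, 0, 5]


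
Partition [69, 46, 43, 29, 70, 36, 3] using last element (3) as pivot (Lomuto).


Pivot: 3
Place pivot at 0: [3, 46, 43, 29, 70, 36, 69]

Partitioned: [3, 46, 43, 29, 70, 36, 69]


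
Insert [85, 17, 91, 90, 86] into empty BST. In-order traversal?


Insert 85: root
Insert 17: L from 85
Insert 91: R from 85
Insert 90: R from 85 -> L from 91
Insert 86: R from 85 -> L from 91 -> L from 90

In-order: [17, 85, 86, 90, 91]


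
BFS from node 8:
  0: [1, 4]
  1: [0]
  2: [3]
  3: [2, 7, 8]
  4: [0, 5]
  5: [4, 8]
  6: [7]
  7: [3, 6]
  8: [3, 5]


Visit 8, enqueue [3, 5]
Visit 3, enqueue [2, 7]
Visit 5, enqueue [4]
Visit 2, enqueue []
Visit 7, enqueue [6]
Visit 4, enqueue [0]
Visit 6, enqueue []
Visit 0, enqueue [1]
Visit 1, enqueue []

BFS order: [8, 3, 5, 2, 7, 4, 6, 0, 1]


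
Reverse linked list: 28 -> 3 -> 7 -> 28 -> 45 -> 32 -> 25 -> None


Step 1: curr=28, set curr.next=prev(None) | reversed so far: 28
Step 2: curr=3, set curr.next=prev(28) | reversed so far: 3 -> 28
Step 3: curr=7, set curr.next=prev(3) | reversed so far: 7 -> 3 -> 28
Step 4: curr=28, set curr.next=prev(7) | reversed so far: 28 -> 7 -> 3 -> 28
Step 5: curr=45, set curr.next=prev(28) | reversed so far: 45 -> 28 -> 7 -> 3 -> 28
Step 6: curr=32, set curr.next=prev(45) | reversed so far: 32 -> 45 -> 28 -> 7 -> 3 -> 28
Step 7: curr=25, set curr.next=prev(32) | reversed so far: 25 -> 32 -> 45 -> 28 -> 7 -> 3 -> 28

25 -> 32 -> 45 -> 28 -> 7 -> 3 -> 28 -> None


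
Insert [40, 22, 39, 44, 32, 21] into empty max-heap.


Insert 40: [40]
Insert 22: [40, 22]
Insert 39: [40, 22, 39]
Insert 44: [44, 40, 39, 22]
Insert 32: [44, 40, 39, 22, 32]
Insert 21: [44, 40, 39, 22, 32, 21]

Final heap: [44, 40, 39, 22, 32, 21]


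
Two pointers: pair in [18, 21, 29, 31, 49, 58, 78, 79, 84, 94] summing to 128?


lo=0(18)+hi=9(94)=112
lo=1(21)+hi=9(94)=115
lo=2(29)+hi=9(94)=123
lo=3(31)+hi=9(94)=125
lo=4(49)+hi=9(94)=143
lo=4(49)+hi=8(84)=133
lo=4(49)+hi=7(79)=128

Yes: 49+79=128


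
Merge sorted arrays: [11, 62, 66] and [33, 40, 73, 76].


Take 11 from A
Take 33 from B
Take 40 from B
Take 62 from A
Take 66 from A

Merged: [11, 33, 40, 62, 66, 73, 76]


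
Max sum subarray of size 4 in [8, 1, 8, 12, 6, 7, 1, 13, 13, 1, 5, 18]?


[0:4]: 29
[1:5]: 27
[2:6]: 33
[3:7]: 26
[4:8]: 27
[5:9]: 34
[6:10]: 28
[7:11]: 32
[8:12]: 37

Max: 37 at [8:12]


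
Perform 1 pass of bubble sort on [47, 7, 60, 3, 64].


Initial: [47, 7, 60, 3, 64]
Pass 1: [7, 47, 3, 60, 64] (2 swaps)

After 1 pass: [7, 47, 3, 60, 64]


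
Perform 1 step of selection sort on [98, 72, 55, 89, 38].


Initial: [98, 72, 55, 89, 38]
Step 1: min=38 at 4
  Swap: [38, 72, 55, 89, 98]

After 1 step: [38, 72, 55, 89, 98]


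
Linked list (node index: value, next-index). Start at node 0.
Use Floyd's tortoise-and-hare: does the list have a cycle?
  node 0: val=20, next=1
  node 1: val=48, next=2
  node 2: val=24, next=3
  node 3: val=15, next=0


Floyd's tortoise (slow, +1) and hare (fast, +2):
  init: slow=0, fast=0
  step 1: slow=1, fast=2
  step 2: slow=2, fast=0
  step 3: slow=3, fast=2
  step 4: slow=0, fast=0
  slow == fast at node 0: cycle detected

Cycle: yes


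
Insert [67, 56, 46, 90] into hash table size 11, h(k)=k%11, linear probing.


Insert 67: h=1 -> slot 1
Insert 56: h=1, 1 probes -> slot 2
Insert 46: h=2, 1 probes -> slot 3
Insert 90: h=2, 2 probes -> slot 4

Table: [None, 67, 56, 46, 90, None, None, None, None, None, None]


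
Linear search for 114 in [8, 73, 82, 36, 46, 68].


i=0: 8!=114
i=1: 73!=114
i=2: 82!=114
i=3: 36!=114
i=4: 46!=114
i=5: 68!=114

Not found, 6 comps


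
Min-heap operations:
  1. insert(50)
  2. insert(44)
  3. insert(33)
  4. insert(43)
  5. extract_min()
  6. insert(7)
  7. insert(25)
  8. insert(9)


insert(50) -> [50]
insert(44) -> [44, 50]
insert(33) -> [33, 50, 44]
insert(43) -> [33, 43, 44, 50]
extract_min()->33, [43, 50, 44]
insert(7) -> [7, 43, 44, 50]
insert(25) -> [7, 25, 44, 50, 43]
insert(9) -> [7, 25, 9, 50, 43, 44]

Final heap: [7, 25, 9, 50, 43, 44]


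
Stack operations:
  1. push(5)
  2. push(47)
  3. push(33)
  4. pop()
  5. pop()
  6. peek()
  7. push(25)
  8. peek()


push(5) -> [5]
push(47) -> [5, 47]
push(33) -> [5, 47, 33]
pop()->33, [5, 47]
pop()->47, [5]
peek()->5
push(25) -> [5, 25]
peek()->25

Final stack: [5, 25]


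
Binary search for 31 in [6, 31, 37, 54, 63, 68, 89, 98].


Step 1: lo=0, hi=7, mid=3, val=54
Step 2: lo=0, hi=2, mid=1, val=31

Found at index 1


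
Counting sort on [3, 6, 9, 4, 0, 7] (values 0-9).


Input: [3, 6, 9, 4, 0, 7]
Counts: [1, 0, 0, 1, 1, 0, 1, 1, 0, 1]

Sorted: [0, 3, 4, 6, 7, 9]


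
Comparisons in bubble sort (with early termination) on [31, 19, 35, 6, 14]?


Algorithm: bubble sort (with early termination)
Input: [31, 19, 35, 6, 14]
Sorted: [6, 14, 19, 31, 35]

10


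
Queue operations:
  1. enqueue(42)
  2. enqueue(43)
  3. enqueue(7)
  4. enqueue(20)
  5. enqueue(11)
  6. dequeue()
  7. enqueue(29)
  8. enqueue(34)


enqueue(42) -> [42]
enqueue(43) -> [42, 43]
enqueue(7) -> [42, 43, 7]
enqueue(20) -> [42, 43, 7, 20]
enqueue(11) -> [42, 43, 7, 20, 11]
dequeue()->42, [43, 7, 20, 11]
enqueue(29) -> [43, 7, 20, 11, 29]
enqueue(34) -> [43, 7, 20, 11, 29, 34]

Final queue: [43, 7, 20, 11, 29, 34]


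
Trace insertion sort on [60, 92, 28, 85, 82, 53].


Initial: [60, 92, 28, 85, 82, 53]
Insert 92: [60, 92, 28, 85, 82, 53]
Insert 28: [28, 60, 92, 85, 82, 53]
Insert 85: [28, 60, 85, 92, 82, 53]
Insert 82: [28, 60, 82, 85, 92, 53]
Insert 53: [28, 53, 60, 82, 85, 92]

Sorted: [28, 53, 60, 82, 85, 92]


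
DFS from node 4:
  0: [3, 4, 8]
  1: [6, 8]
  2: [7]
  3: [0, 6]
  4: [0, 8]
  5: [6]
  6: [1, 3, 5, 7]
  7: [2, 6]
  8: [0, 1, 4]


Visit 4, push [8, 0]
Visit 0, push [8, 3]
Visit 3, push [6]
Visit 6, push [7, 5, 1]
Visit 1, push [8]
Visit 8, push []
Visit 5, push []
Visit 7, push [2]
Visit 2, push []

DFS order: [4, 0, 3, 6, 1, 8, 5, 7, 2]


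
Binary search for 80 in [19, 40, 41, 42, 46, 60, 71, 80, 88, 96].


Step 1: lo=0, hi=9, mid=4, val=46
Step 2: lo=5, hi=9, mid=7, val=80

Found at index 7


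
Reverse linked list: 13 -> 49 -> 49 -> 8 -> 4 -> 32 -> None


Step 1: curr=13, set curr.next=prev(None) | reversed so far: 13
Step 2: curr=49, set curr.next=prev(13) | reversed so far: 49 -> 13
Step 3: curr=49, set curr.next=prev(49) | reversed so far: 49 -> 49 -> 13
Step 4: curr=8, set curr.next=prev(49) | reversed so far: 8 -> 49 -> 49 -> 13
Step 5: curr=4, set curr.next=prev(8) | reversed so far: 4 -> 8 -> 49 -> 49 -> 13
Step 6: curr=32, set curr.next=prev(4) | reversed so far: 32 -> 4 -> 8 -> 49 -> 49 -> 13

32 -> 4 -> 8 -> 49 -> 49 -> 13 -> None


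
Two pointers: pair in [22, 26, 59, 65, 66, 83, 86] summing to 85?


lo=0(22)+hi=6(86)=108
lo=0(22)+hi=5(83)=105
lo=0(22)+hi=4(66)=88
lo=0(22)+hi=3(65)=87
lo=0(22)+hi=2(59)=81
lo=1(26)+hi=2(59)=85

Yes: 26+59=85


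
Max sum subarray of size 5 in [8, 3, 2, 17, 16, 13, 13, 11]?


[0:5]: 46
[1:6]: 51
[2:7]: 61
[3:8]: 70

Max: 70 at [3:8]


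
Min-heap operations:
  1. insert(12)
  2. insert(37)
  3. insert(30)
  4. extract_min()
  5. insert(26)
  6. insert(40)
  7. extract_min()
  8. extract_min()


insert(12) -> [12]
insert(37) -> [12, 37]
insert(30) -> [12, 37, 30]
extract_min()->12, [30, 37]
insert(26) -> [26, 37, 30]
insert(40) -> [26, 37, 30, 40]
extract_min()->26, [30, 37, 40]
extract_min()->30, [37, 40]

Final heap: [37, 40]


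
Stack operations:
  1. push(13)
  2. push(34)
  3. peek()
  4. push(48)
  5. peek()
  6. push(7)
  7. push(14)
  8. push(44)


push(13) -> [13]
push(34) -> [13, 34]
peek()->34
push(48) -> [13, 34, 48]
peek()->48
push(7) -> [13, 34, 48, 7]
push(14) -> [13, 34, 48, 7, 14]
push(44) -> [13, 34, 48, 7, 14, 44]

Final stack: [13, 34, 48, 7, 14, 44]


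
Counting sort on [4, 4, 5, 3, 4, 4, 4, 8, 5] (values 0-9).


Input: [4, 4, 5, 3, 4, 4, 4, 8, 5]
Counts: [0, 0, 0, 1, 5, 2, 0, 0, 1, 0]

Sorted: [3, 4, 4, 4, 4, 4, 5, 5, 8]


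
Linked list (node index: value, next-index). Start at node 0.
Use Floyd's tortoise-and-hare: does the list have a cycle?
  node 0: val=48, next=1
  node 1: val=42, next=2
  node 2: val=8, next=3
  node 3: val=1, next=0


Floyd's tortoise (slow, +1) and hare (fast, +2):
  init: slow=0, fast=0
  step 1: slow=1, fast=2
  step 2: slow=2, fast=0
  step 3: slow=3, fast=2
  step 4: slow=0, fast=0
  slow == fast at node 0: cycle detected

Cycle: yes


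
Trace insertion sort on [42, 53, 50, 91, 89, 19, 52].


Initial: [42, 53, 50, 91, 89, 19, 52]
Insert 53: [42, 53, 50, 91, 89, 19, 52]
Insert 50: [42, 50, 53, 91, 89, 19, 52]
Insert 91: [42, 50, 53, 91, 89, 19, 52]
Insert 89: [42, 50, 53, 89, 91, 19, 52]
Insert 19: [19, 42, 50, 53, 89, 91, 52]
Insert 52: [19, 42, 50, 52, 53, 89, 91]

Sorted: [19, 42, 50, 52, 53, 89, 91]


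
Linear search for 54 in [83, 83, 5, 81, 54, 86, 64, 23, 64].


i=0: 83!=54
i=1: 83!=54
i=2: 5!=54
i=3: 81!=54
i=4: 54==54 found!

Found at 4, 5 comps


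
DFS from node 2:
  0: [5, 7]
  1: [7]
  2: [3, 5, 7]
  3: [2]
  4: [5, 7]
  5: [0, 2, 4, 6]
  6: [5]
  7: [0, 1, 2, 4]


Visit 2, push [7, 5, 3]
Visit 3, push []
Visit 5, push [6, 4, 0]
Visit 0, push [7]
Visit 7, push [4, 1]
Visit 1, push []
Visit 4, push []
Visit 6, push []

DFS order: [2, 3, 5, 0, 7, 1, 4, 6]


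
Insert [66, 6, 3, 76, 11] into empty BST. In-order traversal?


Insert 66: root
Insert 6: L from 66
Insert 3: L from 66 -> L from 6
Insert 76: R from 66
Insert 11: L from 66 -> R from 6

In-order: [3, 6, 11, 66, 76]


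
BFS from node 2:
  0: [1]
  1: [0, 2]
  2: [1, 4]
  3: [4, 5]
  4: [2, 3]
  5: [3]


Visit 2, enqueue [1, 4]
Visit 1, enqueue [0]
Visit 4, enqueue [3]
Visit 0, enqueue []
Visit 3, enqueue [5]
Visit 5, enqueue []

BFS order: [2, 1, 4, 0, 3, 5]
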